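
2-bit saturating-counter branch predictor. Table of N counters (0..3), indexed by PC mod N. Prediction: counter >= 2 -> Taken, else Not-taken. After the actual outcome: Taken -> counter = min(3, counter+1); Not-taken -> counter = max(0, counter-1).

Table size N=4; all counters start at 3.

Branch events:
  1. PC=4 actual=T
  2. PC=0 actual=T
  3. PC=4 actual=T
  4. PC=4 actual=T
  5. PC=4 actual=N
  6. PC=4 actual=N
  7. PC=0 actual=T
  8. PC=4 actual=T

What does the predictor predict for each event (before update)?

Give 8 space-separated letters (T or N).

Answer: T T T T T T N T

Derivation:
Ev 1: PC=4 idx=0 pred=T actual=T -> ctr[0]=3
Ev 2: PC=0 idx=0 pred=T actual=T -> ctr[0]=3
Ev 3: PC=4 idx=0 pred=T actual=T -> ctr[0]=3
Ev 4: PC=4 idx=0 pred=T actual=T -> ctr[0]=3
Ev 5: PC=4 idx=0 pred=T actual=N -> ctr[0]=2
Ev 6: PC=4 idx=0 pred=T actual=N -> ctr[0]=1
Ev 7: PC=0 idx=0 pred=N actual=T -> ctr[0]=2
Ev 8: PC=4 idx=0 pred=T actual=T -> ctr[0]=3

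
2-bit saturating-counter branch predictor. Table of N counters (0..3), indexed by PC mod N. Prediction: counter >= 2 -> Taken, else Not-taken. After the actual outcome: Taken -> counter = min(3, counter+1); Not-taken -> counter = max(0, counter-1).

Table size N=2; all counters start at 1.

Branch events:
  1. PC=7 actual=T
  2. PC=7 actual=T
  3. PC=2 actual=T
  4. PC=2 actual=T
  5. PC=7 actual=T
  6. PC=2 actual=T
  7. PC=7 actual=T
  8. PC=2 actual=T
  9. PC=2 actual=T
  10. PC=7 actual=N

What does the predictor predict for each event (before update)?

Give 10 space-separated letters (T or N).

Answer: N T N T T T T T T T

Derivation:
Ev 1: PC=7 idx=1 pred=N actual=T -> ctr[1]=2
Ev 2: PC=7 idx=1 pred=T actual=T -> ctr[1]=3
Ev 3: PC=2 idx=0 pred=N actual=T -> ctr[0]=2
Ev 4: PC=2 idx=0 pred=T actual=T -> ctr[0]=3
Ev 5: PC=7 idx=1 pred=T actual=T -> ctr[1]=3
Ev 6: PC=2 idx=0 pred=T actual=T -> ctr[0]=3
Ev 7: PC=7 idx=1 pred=T actual=T -> ctr[1]=3
Ev 8: PC=2 idx=0 pred=T actual=T -> ctr[0]=3
Ev 9: PC=2 idx=0 pred=T actual=T -> ctr[0]=3
Ev 10: PC=7 idx=1 pred=T actual=N -> ctr[1]=2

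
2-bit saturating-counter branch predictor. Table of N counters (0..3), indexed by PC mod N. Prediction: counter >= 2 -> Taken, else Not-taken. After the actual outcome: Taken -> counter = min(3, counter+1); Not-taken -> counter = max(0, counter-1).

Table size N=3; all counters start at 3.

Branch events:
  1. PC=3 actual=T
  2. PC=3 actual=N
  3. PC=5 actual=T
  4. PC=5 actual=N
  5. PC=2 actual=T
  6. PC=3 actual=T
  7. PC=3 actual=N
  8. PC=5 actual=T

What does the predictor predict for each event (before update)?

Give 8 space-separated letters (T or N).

Ev 1: PC=3 idx=0 pred=T actual=T -> ctr[0]=3
Ev 2: PC=3 idx=0 pred=T actual=N -> ctr[0]=2
Ev 3: PC=5 idx=2 pred=T actual=T -> ctr[2]=3
Ev 4: PC=5 idx=2 pred=T actual=N -> ctr[2]=2
Ev 5: PC=2 idx=2 pred=T actual=T -> ctr[2]=3
Ev 6: PC=3 idx=0 pred=T actual=T -> ctr[0]=3
Ev 7: PC=3 idx=0 pred=T actual=N -> ctr[0]=2
Ev 8: PC=5 idx=2 pred=T actual=T -> ctr[2]=3

Answer: T T T T T T T T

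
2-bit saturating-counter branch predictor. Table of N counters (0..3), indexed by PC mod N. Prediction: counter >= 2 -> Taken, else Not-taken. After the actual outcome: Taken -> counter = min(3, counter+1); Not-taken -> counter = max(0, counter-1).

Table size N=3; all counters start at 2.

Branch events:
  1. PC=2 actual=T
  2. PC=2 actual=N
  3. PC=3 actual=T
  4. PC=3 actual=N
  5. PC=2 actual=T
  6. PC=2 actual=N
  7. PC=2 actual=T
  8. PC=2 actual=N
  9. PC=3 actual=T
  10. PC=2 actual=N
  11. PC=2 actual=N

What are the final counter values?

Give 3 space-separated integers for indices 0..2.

Ev 1: PC=2 idx=2 pred=T actual=T -> ctr[2]=3
Ev 2: PC=2 idx=2 pred=T actual=N -> ctr[2]=2
Ev 3: PC=3 idx=0 pred=T actual=T -> ctr[0]=3
Ev 4: PC=3 idx=0 pred=T actual=N -> ctr[0]=2
Ev 5: PC=2 idx=2 pred=T actual=T -> ctr[2]=3
Ev 6: PC=2 idx=2 pred=T actual=N -> ctr[2]=2
Ev 7: PC=2 idx=2 pred=T actual=T -> ctr[2]=3
Ev 8: PC=2 idx=2 pred=T actual=N -> ctr[2]=2
Ev 9: PC=3 idx=0 pred=T actual=T -> ctr[0]=3
Ev 10: PC=2 idx=2 pred=T actual=N -> ctr[2]=1
Ev 11: PC=2 idx=2 pred=N actual=N -> ctr[2]=0

Answer: 3 2 0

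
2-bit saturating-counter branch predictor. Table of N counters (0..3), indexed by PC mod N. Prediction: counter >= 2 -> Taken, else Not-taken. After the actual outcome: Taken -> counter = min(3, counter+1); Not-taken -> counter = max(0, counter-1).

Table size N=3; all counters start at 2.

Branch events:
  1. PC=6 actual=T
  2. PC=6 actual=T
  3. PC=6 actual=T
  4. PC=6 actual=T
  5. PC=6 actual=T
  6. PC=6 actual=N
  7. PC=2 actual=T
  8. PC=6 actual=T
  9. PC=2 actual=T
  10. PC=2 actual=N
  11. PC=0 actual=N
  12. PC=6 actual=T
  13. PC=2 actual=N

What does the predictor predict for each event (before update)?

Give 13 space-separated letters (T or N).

Ev 1: PC=6 idx=0 pred=T actual=T -> ctr[0]=3
Ev 2: PC=6 idx=0 pred=T actual=T -> ctr[0]=3
Ev 3: PC=6 idx=0 pred=T actual=T -> ctr[0]=3
Ev 4: PC=6 idx=0 pred=T actual=T -> ctr[0]=3
Ev 5: PC=6 idx=0 pred=T actual=T -> ctr[0]=3
Ev 6: PC=6 idx=0 pred=T actual=N -> ctr[0]=2
Ev 7: PC=2 idx=2 pred=T actual=T -> ctr[2]=3
Ev 8: PC=6 idx=0 pred=T actual=T -> ctr[0]=3
Ev 9: PC=2 idx=2 pred=T actual=T -> ctr[2]=3
Ev 10: PC=2 idx=2 pred=T actual=N -> ctr[2]=2
Ev 11: PC=0 idx=0 pred=T actual=N -> ctr[0]=2
Ev 12: PC=6 idx=0 pred=T actual=T -> ctr[0]=3
Ev 13: PC=2 idx=2 pred=T actual=N -> ctr[2]=1

Answer: T T T T T T T T T T T T T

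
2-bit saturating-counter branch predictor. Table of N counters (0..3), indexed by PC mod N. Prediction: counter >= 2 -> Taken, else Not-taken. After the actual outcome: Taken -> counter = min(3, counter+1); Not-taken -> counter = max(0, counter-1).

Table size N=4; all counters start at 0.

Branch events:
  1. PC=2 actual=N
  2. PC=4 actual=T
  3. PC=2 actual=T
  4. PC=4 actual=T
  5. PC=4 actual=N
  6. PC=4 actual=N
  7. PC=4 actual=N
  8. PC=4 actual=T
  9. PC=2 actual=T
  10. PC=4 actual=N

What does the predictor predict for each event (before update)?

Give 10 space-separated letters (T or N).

Ev 1: PC=2 idx=2 pred=N actual=N -> ctr[2]=0
Ev 2: PC=4 idx=0 pred=N actual=T -> ctr[0]=1
Ev 3: PC=2 idx=2 pred=N actual=T -> ctr[2]=1
Ev 4: PC=4 idx=0 pred=N actual=T -> ctr[0]=2
Ev 5: PC=4 idx=0 pred=T actual=N -> ctr[0]=1
Ev 6: PC=4 idx=0 pred=N actual=N -> ctr[0]=0
Ev 7: PC=4 idx=0 pred=N actual=N -> ctr[0]=0
Ev 8: PC=4 idx=0 pred=N actual=T -> ctr[0]=1
Ev 9: PC=2 idx=2 pred=N actual=T -> ctr[2]=2
Ev 10: PC=4 idx=0 pred=N actual=N -> ctr[0]=0

Answer: N N N N T N N N N N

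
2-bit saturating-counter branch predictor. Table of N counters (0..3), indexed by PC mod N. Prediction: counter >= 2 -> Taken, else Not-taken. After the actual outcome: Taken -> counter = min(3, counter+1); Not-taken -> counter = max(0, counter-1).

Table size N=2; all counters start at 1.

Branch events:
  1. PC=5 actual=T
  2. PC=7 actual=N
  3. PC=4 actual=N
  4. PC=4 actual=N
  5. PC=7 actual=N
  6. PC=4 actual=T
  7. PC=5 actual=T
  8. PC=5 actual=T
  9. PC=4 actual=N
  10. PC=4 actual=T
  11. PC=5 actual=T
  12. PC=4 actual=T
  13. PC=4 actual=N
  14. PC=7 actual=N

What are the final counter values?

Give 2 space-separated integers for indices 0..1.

Answer: 1 2

Derivation:
Ev 1: PC=5 idx=1 pred=N actual=T -> ctr[1]=2
Ev 2: PC=7 idx=1 pred=T actual=N -> ctr[1]=1
Ev 3: PC=4 idx=0 pred=N actual=N -> ctr[0]=0
Ev 4: PC=4 idx=0 pred=N actual=N -> ctr[0]=0
Ev 5: PC=7 idx=1 pred=N actual=N -> ctr[1]=0
Ev 6: PC=4 idx=0 pred=N actual=T -> ctr[0]=1
Ev 7: PC=5 idx=1 pred=N actual=T -> ctr[1]=1
Ev 8: PC=5 idx=1 pred=N actual=T -> ctr[1]=2
Ev 9: PC=4 idx=0 pred=N actual=N -> ctr[0]=0
Ev 10: PC=4 idx=0 pred=N actual=T -> ctr[0]=1
Ev 11: PC=5 idx=1 pred=T actual=T -> ctr[1]=3
Ev 12: PC=4 idx=0 pred=N actual=T -> ctr[0]=2
Ev 13: PC=4 idx=0 pred=T actual=N -> ctr[0]=1
Ev 14: PC=7 idx=1 pred=T actual=N -> ctr[1]=2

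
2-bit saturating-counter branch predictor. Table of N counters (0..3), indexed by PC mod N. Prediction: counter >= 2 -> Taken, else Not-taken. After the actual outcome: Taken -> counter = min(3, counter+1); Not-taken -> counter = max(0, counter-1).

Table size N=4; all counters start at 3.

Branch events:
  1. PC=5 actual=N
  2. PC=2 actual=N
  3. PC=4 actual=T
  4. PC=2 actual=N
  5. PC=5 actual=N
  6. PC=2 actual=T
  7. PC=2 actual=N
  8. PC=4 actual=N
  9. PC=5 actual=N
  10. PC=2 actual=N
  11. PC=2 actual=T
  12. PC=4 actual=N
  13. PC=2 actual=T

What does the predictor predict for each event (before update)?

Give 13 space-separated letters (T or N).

Ev 1: PC=5 idx=1 pred=T actual=N -> ctr[1]=2
Ev 2: PC=2 idx=2 pred=T actual=N -> ctr[2]=2
Ev 3: PC=4 idx=0 pred=T actual=T -> ctr[0]=3
Ev 4: PC=2 idx=2 pred=T actual=N -> ctr[2]=1
Ev 5: PC=5 idx=1 pred=T actual=N -> ctr[1]=1
Ev 6: PC=2 idx=2 pred=N actual=T -> ctr[2]=2
Ev 7: PC=2 idx=2 pred=T actual=N -> ctr[2]=1
Ev 8: PC=4 idx=0 pred=T actual=N -> ctr[0]=2
Ev 9: PC=5 idx=1 pred=N actual=N -> ctr[1]=0
Ev 10: PC=2 idx=2 pred=N actual=N -> ctr[2]=0
Ev 11: PC=2 idx=2 pred=N actual=T -> ctr[2]=1
Ev 12: PC=4 idx=0 pred=T actual=N -> ctr[0]=1
Ev 13: PC=2 idx=2 pred=N actual=T -> ctr[2]=2

Answer: T T T T T N T T N N N T N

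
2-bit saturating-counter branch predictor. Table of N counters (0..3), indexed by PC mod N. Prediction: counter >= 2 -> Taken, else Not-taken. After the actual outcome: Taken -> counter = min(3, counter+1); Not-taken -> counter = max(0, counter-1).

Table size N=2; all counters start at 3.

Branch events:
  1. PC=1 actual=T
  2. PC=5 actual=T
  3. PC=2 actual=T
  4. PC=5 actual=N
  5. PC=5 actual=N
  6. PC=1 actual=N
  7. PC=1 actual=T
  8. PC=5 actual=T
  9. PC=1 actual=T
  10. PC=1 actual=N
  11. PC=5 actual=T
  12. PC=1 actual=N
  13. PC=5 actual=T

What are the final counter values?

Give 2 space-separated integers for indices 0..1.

Answer: 3 3

Derivation:
Ev 1: PC=1 idx=1 pred=T actual=T -> ctr[1]=3
Ev 2: PC=5 idx=1 pred=T actual=T -> ctr[1]=3
Ev 3: PC=2 idx=0 pred=T actual=T -> ctr[0]=3
Ev 4: PC=5 idx=1 pred=T actual=N -> ctr[1]=2
Ev 5: PC=5 idx=1 pred=T actual=N -> ctr[1]=1
Ev 6: PC=1 idx=1 pred=N actual=N -> ctr[1]=0
Ev 7: PC=1 idx=1 pred=N actual=T -> ctr[1]=1
Ev 8: PC=5 idx=1 pred=N actual=T -> ctr[1]=2
Ev 9: PC=1 idx=1 pred=T actual=T -> ctr[1]=3
Ev 10: PC=1 idx=1 pred=T actual=N -> ctr[1]=2
Ev 11: PC=5 idx=1 pred=T actual=T -> ctr[1]=3
Ev 12: PC=1 idx=1 pred=T actual=N -> ctr[1]=2
Ev 13: PC=5 idx=1 pred=T actual=T -> ctr[1]=3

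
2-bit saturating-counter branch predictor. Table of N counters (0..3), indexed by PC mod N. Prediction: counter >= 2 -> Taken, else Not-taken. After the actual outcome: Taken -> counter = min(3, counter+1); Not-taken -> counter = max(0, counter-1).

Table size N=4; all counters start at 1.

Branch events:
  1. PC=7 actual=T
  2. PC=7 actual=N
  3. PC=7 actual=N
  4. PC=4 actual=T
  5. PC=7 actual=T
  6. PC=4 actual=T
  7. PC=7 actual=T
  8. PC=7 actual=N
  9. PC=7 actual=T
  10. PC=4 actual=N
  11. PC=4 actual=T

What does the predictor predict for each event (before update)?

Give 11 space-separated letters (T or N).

Answer: N T N N N T N T N T T

Derivation:
Ev 1: PC=7 idx=3 pred=N actual=T -> ctr[3]=2
Ev 2: PC=7 idx=3 pred=T actual=N -> ctr[3]=1
Ev 3: PC=7 idx=3 pred=N actual=N -> ctr[3]=0
Ev 4: PC=4 idx=0 pred=N actual=T -> ctr[0]=2
Ev 5: PC=7 idx=3 pred=N actual=T -> ctr[3]=1
Ev 6: PC=4 idx=0 pred=T actual=T -> ctr[0]=3
Ev 7: PC=7 idx=3 pred=N actual=T -> ctr[3]=2
Ev 8: PC=7 idx=3 pred=T actual=N -> ctr[3]=1
Ev 9: PC=7 idx=3 pred=N actual=T -> ctr[3]=2
Ev 10: PC=4 idx=0 pred=T actual=N -> ctr[0]=2
Ev 11: PC=4 idx=0 pred=T actual=T -> ctr[0]=3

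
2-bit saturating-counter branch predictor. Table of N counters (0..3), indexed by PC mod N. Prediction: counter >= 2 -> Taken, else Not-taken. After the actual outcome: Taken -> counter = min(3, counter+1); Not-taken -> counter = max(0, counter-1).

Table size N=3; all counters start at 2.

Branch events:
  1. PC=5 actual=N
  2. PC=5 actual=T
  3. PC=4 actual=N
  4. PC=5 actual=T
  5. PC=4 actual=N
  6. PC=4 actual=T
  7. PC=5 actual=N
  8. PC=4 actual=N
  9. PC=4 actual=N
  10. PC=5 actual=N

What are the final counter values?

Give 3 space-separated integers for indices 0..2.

Ev 1: PC=5 idx=2 pred=T actual=N -> ctr[2]=1
Ev 2: PC=5 idx=2 pred=N actual=T -> ctr[2]=2
Ev 3: PC=4 idx=1 pred=T actual=N -> ctr[1]=1
Ev 4: PC=5 idx=2 pred=T actual=T -> ctr[2]=3
Ev 5: PC=4 idx=1 pred=N actual=N -> ctr[1]=0
Ev 6: PC=4 idx=1 pred=N actual=T -> ctr[1]=1
Ev 7: PC=5 idx=2 pred=T actual=N -> ctr[2]=2
Ev 8: PC=4 idx=1 pred=N actual=N -> ctr[1]=0
Ev 9: PC=4 idx=1 pred=N actual=N -> ctr[1]=0
Ev 10: PC=5 idx=2 pred=T actual=N -> ctr[2]=1

Answer: 2 0 1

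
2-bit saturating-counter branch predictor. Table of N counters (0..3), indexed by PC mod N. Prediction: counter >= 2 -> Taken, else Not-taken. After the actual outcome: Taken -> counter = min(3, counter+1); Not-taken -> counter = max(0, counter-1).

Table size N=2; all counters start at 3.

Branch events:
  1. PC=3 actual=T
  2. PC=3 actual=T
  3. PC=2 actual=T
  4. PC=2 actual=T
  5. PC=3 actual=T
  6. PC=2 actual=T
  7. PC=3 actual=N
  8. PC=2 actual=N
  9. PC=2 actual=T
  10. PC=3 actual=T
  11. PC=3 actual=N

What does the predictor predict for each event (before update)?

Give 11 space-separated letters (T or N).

Ev 1: PC=3 idx=1 pred=T actual=T -> ctr[1]=3
Ev 2: PC=3 idx=1 pred=T actual=T -> ctr[1]=3
Ev 3: PC=2 idx=0 pred=T actual=T -> ctr[0]=3
Ev 4: PC=2 idx=0 pred=T actual=T -> ctr[0]=3
Ev 5: PC=3 idx=1 pred=T actual=T -> ctr[1]=3
Ev 6: PC=2 idx=0 pred=T actual=T -> ctr[0]=3
Ev 7: PC=3 idx=1 pred=T actual=N -> ctr[1]=2
Ev 8: PC=2 idx=0 pred=T actual=N -> ctr[0]=2
Ev 9: PC=2 idx=0 pred=T actual=T -> ctr[0]=3
Ev 10: PC=3 idx=1 pred=T actual=T -> ctr[1]=3
Ev 11: PC=3 idx=1 pred=T actual=N -> ctr[1]=2

Answer: T T T T T T T T T T T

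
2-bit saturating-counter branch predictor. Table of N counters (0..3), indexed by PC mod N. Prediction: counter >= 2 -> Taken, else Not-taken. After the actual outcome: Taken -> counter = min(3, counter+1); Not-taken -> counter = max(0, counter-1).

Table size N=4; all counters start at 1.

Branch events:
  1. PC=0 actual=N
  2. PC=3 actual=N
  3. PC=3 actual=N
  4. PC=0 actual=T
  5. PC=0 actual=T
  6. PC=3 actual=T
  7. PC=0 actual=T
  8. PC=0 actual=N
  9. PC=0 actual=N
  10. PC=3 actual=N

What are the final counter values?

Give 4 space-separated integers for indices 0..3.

Answer: 1 1 1 0

Derivation:
Ev 1: PC=0 idx=0 pred=N actual=N -> ctr[0]=0
Ev 2: PC=3 idx=3 pred=N actual=N -> ctr[3]=0
Ev 3: PC=3 idx=3 pred=N actual=N -> ctr[3]=0
Ev 4: PC=0 idx=0 pred=N actual=T -> ctr[0]=1
Ev 5: PC=0 idx=0 pred=N actual=T -> ctr[0]=2
Ev 6: PC=3 idx=3 pred=N actual=T -> ctr[3]=1
Ev 7: PC=0 idx=0 pred=T actual=T -> ctr[0]=3
Ev 8: PC=0 idx=0 pred=T actual=N -> ctr[0]=2
Ev 9: PC=0 idx=0 pred=T actual=N -> ctr[0]=1
Ev 10: PC=3 idx=3 pred=N actual=N -> ctr[3]=0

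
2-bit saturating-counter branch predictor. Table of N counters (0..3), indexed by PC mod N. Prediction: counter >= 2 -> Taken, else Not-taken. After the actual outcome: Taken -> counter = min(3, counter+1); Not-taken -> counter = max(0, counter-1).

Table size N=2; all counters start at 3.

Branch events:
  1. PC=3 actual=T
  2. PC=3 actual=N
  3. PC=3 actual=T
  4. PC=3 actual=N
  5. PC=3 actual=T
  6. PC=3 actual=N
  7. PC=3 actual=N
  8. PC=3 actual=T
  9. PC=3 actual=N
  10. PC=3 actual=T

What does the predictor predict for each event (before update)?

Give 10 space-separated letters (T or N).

Ev 1: PC=3 idx=1 pred=T actual=T -> ctr[1]=3
Ev 2: PC=3 idx=1 pred=T actual=N -> ctr[1]=2
Ev 3: PC=3 idx=1 pred=T actual=T -> ctr[1]=3
Ev 4: PC=3 idx=1 pred=T actual=N -> ctr[1]=2
Ev 5: PC=3 idx=1 pred=T actual=T -> ctr[1]=3
Ev 6: PC=3 idx=1 pred=T actual=N -> ctr[1]=2
Ev 7: PC=3 idx=1 pred=T actual=N -> ctr[1]=1
Ev 8: PC=3 idx=1 pred=N actual=T -> ctr[1]=2
Ev 9: PC=3 idx=1 pred=T actual=N -> ctr[1]=1
Ev 10: PC=3 idx=1 pred=N actual=T -> ctr[1]=2

Answer: T T T T T T T N T N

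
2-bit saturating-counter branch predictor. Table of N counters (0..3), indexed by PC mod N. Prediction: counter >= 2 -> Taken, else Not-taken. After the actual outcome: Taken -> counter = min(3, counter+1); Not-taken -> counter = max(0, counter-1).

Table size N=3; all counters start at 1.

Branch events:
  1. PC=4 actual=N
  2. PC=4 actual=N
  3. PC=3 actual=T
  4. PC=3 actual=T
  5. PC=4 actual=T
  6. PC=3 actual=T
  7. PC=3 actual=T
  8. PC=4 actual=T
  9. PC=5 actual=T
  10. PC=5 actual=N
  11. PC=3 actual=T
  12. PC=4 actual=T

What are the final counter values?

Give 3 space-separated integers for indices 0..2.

Ev 1: PC=4 idx=1 pred=N actual=N -> ctr[1]=0
Ev 2: PC=4 idx=1 pred=N actual=N -> ctr[1]=0
Ev 3: PC=3 idx=0 pred=N actual=T -> ctr[0]=2
Ev 4: PC=3 idx=0 pred=T actual=T -> ctr[0]=3
Ev 5: PC=4 idx=1 pred=N actual=T -> ctr[1]=1
Ev 6: PC=3 idx=0 pred=T actual=T -> ctr[0]=3
Ev 7: PC=3 idx=0 pred=T actual=T -> ctr[0]=3
Ev 8: PC=4 idx=1 pred=N actual=T -> ctr[1]=2
Ev 9: PC=5 idx=2 pred=N actual=T -> ctr[2]=2
Ev 10: PC=5 idx=2 pred=T actual=N -> ctr[2]=1
Ev 11: PC=3 idx=0 pred=T actual=T -> ctr[0]=3
Ev 12: PC=4 idx=1 pred=T actual=T -> ctr[1]=3

Answer: 3 3 1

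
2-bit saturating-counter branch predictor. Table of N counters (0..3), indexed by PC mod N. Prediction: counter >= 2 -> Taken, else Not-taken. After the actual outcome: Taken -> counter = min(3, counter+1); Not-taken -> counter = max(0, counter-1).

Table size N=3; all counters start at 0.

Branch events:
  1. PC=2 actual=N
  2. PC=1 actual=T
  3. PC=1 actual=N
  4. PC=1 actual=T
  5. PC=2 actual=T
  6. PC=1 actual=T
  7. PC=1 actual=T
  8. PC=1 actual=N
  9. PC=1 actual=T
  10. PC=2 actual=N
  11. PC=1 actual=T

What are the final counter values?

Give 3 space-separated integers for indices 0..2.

Answer: 0 3 0

Derivation:
Ev 1: PC=2 idx=2 pred=N actual=N -> ctr[2]=0
Ev 2: PC=1 idx=1 pred=N actual=T -> ctr[1]=1
Ev 3: PC=1 idx=1 pred=N actual=N -> ctr[1]=0
Ev 4: PC=1 idx=1 pred=N actual=T -> ctr[1]=1
Ev 5: PC=2 idx=2 pred=N actual=T -> ctr[2]=1
Ev 6: PC=1 idx=1 pred=N actual=T -> ctr[1]=2
Ev 7: PC=1 idx=1 pred=T actual=T -> ctr[1]=3
Ev 8: PC=1 idx=1 pred=T actual=N -> ctr[1]=2
Ev 9: PC=1 idx=1 pred=T actual=T -> ctr[1]=3
Ev 10: PC=2 idx=2 pred=N actual=N -> ctr[2]=0
Ev 11: PC=1 idx=1 pred=T actual=T -> ctr[1]=3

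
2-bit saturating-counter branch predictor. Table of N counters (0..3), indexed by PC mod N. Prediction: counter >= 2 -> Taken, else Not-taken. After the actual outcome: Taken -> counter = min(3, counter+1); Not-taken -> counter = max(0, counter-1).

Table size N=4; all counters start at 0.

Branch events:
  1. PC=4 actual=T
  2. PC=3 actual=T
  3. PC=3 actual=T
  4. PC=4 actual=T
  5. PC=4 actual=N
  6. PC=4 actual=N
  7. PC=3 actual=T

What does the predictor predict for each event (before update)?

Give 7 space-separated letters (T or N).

Answer: N N N N T N T

Derivation:
Ev 1: PC=4 idx=0 pred=N actual=T -> ctr[0]=1
Ev 2: PC=3 idx=3 pred=N actual=T -> ctr[3]=1
Ev 3: PC=3 idx=3 pred=N actual=T -> ctr[3]=2
Ev 4: PC=4 idx=0 pred=N actual=T -> ctr[0]=2
Ev 5: PC=4 idx=0 pred=T actual=N -> ctr[0]=1
Ev 6: PC=4 idx=0 pred=N actual=N -> ctr[0]=0
Ev 7: PC=3 idx=3 pred=T actual=T -> ctr[3]=3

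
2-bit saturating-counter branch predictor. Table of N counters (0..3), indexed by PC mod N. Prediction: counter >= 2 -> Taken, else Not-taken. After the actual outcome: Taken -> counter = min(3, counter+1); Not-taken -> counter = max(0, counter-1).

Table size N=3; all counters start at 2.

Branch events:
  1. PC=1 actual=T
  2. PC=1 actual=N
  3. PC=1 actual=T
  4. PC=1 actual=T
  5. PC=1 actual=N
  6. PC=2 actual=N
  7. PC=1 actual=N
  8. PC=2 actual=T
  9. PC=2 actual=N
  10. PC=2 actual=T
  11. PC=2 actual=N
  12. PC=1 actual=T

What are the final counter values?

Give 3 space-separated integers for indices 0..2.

Answer: 2 2 1

Derivation:
Ev 1: PC=1 idx=1 pred=T actual=T -> ctr[1]=3
Ev 2: PC=1 idx=1 pred=T actual=N -> ctr[1]=2
Ev 3: PC=1 idx=1 pred=T actual=T -> ctr[1]=3
Ev 4: PC=1 idx=1 pred=T actual=T -> ctr[1]=3
Ev 5: PC=1 idx=1 pred=T actual=N -> ctr[1]=2
Ev 6: PC=2 idx=2 pred=T actual=N -> ctr[2]=1
Ev 7: PC=1 idx=1 pred=T actual=N -> ctr[1]=1
Ev 8: PC=2 idx=2 pred=N actual=T -> ctr[2]=2
Ev 9: PC=2 idx=2 pred=T actual=N -> ctr[2]=1
Ev 10: PC=2 idx=2 pred=N actual=T -> ctr[2]=2
Ev 11: PC=2 idx=2 pred=T actual=N -> ctr[2]=1
Ev 12: PC=1 idx=1 pred=N actual=T -> ctr[1]=2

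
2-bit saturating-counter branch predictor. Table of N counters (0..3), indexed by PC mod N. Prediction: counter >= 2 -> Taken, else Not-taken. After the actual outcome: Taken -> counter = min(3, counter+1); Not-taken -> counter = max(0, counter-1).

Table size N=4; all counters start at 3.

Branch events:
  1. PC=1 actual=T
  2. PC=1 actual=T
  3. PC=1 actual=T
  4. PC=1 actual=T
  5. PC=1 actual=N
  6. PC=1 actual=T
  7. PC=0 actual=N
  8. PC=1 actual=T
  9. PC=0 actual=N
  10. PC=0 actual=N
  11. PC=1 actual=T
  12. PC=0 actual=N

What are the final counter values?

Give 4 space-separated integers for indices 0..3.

Answer: 0 3 3 3

Derivation:
Ev 1: PC=1 idx=1 pred=T actual=T -> ctr[1]=3
Ev 2: PC=1 idx=1 pred=T actual=T -> ctr[1]=3
Ev 3: PC=1 idx=1 pred=T actual=T -> ctr[1]=3
Ev 4: PC=1 idx=1 pred=T actual=T -> ctr[1]=3
Ev 5: PC=1 idx=1 pred=T actual=N -> ctr[1]=2
Ev 6: PC=1 idx=1 pred=T actual=T -> ctr[1]=3
Ev 7: PC=0 idx=0 pred=T actual=N -> ctr[0]=2
Ev 8: PC=1 idx=1 pred=T actual=T -> ctr[1]=3
Ev 9: PC=0 idx=0 pred=T actual=N -> ctr[0]=1
Ev 10: PC=0 idx=0 pred=N actual=N -> ctr[0]=0
Ev 11: PC=1 idx=1 pred=T actual=T -> ctr[1]=3
Ev 12: PC=0 idx=0 pred=N actual=N -> ctr[0]=0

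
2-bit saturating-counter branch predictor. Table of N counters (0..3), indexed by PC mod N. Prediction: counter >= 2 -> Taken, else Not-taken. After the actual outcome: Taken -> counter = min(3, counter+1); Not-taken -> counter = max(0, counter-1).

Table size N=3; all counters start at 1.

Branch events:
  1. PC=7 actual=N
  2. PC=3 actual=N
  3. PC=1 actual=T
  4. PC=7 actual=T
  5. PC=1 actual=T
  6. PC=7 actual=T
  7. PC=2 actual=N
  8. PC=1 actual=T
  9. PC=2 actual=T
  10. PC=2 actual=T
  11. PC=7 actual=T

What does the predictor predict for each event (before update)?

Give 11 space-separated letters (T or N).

Ev 1: PC=7 idx=1 pred=N actual=N -> ctr[1]=0
Ev 2: PC=3 idx=0 pred=N actual=N -> ctr[0]=0
Ev 3: PC=1 idx=1 pred=N actual=T -> ctr[1]=1
Ev 4: PC=7 idx=1 pred=N actual=T -> ctr[1]=2
Ev 5: PC=1 idx=1 pred=T actual=T -> ctr[1]=3
Ev 6: PC=7 idx=1 pred=T actual=T -> ctr[1]=3
Ev 7: PC=2 idx=2 pred=N actual=N -> ctr[2]=0
Ev 8: PC=1 idx=1 pred=T actual=T -> ctr[1]=3
Ev 9: PC=2 idx=2 pred=N actual=T -> ctr[2]=1
Ev 10: PC=2 idx=2 pred=N actual=T -> ctr[2]=2
Ev 11: PC=7 idx=1 pred=T actual=T -> ctr[1]=3

Answer: N N N N T T N T N N T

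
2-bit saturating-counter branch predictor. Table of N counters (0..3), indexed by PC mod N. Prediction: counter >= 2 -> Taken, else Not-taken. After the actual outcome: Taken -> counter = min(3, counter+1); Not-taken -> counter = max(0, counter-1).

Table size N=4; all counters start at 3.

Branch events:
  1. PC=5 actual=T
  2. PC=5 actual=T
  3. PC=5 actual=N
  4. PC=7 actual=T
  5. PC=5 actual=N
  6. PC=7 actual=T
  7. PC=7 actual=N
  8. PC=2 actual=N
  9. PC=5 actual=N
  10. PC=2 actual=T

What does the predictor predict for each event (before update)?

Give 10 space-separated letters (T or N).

Ev 1: PC=5 idx=1 pred=T actual=T -> ctr[1]=3
Ev 2: PC=5 idx=1 pred=T actual=T -> ctr[1]=3
Ev 3: PC=5 idx=1 pred=T actual=N -> ctr[1]=2
Ev 4: PC=7 idx=3 pred=T actual=T -> ctr[3]=3
Ev 5: PC=5 idx=1 pred=T actual=N -> ctr[1]=1
Ev 6: PC=7 idx=3 pred=T actual=T -> ctr[3]=3
Ev 7: PC=7 idx=3 pred=T actual=N -> ctr[3]=2
Ev 8: PC=2 idx=2 pred=T actual=N -> ctr[2]=2
Ev 9: PC=5 idx=1 pred=N actual=N -> ctr[1]=0
Ev 10: PC=2 idx=2 pred=T actual=T -> ctr[2]=3

Answer: T T T T T T T T N T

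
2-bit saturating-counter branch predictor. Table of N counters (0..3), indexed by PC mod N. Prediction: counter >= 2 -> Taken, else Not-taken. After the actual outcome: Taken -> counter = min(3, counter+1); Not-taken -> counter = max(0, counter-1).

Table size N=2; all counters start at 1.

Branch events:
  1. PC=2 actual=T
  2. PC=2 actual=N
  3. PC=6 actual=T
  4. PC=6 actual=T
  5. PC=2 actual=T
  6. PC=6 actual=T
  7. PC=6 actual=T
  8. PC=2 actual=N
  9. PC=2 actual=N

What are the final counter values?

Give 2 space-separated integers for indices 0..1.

Answer: 1 1

Derivation:
Ev 1: PC=2 idx=0 pred=N actual=T -> ctr[0]=2
Ev 2: PC=2 idx=0 pred=T actual=N -> ctr[0]=1
Ev 3: PC=6 idx=0 pred=N actual=T -> ctr[0]=2
Ev 4: PC=6 idx=0 pred=T actual=T -> ctr[0]=3
Ev 5: PC=2 idx=0 pred=T actual=T -> ctr[0]=3
Ev 6: PC=6 idx=0 pred=T actual=T -> ctr[0]=3
Ev 7: PC=6 idx=0 pred=T actual=T -> ctr[0]=3
Ev 8: PC=2 idx=0 pred=T actual=N -> ctr[0]=2
Ev 9: PC=2 idx=0 pred=T actual=N -> ctr[0]=1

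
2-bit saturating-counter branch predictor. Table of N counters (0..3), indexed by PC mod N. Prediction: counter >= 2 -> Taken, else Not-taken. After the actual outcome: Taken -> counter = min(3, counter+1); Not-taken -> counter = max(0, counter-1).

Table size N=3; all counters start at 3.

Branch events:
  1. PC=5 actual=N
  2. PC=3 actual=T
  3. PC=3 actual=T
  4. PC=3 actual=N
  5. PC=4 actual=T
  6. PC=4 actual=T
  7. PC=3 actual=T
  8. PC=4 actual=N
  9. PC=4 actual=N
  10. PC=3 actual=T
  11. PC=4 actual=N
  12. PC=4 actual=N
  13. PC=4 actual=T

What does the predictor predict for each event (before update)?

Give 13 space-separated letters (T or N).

Ev 1: PC=5 idx=2 pred=T actual=N -> ctr[2]=2
Ev 2: PC=3 idx=0 pred=T actual=T -> ctr[0]=3
Ev 3: PC=3 idx=0 pred=T actual=T -> ctr[0]=3
Ev 4: PC=3 idx=0 pred=T actual=N -> ctr[0]=2
Ev 5: PC=4 idx=1 pred=T actual=T -> ctr[1]=3
Ev 6: PC=4 idx=1 pred=T actual=T -> ctr[1]=3
Ev 7: PC=3 idx=0 pred=T actual=T -> ctr[0]=3
Ev 8: PC=4 idx=1 pred=T actual=N -> ctr[1]=2
Ev 9: PC=4 idx=1 pred=T actual=N -> ctr[1]=1
Ev 10: PC=3 idx=0 pred=T actual=T -> ctr[0]=3
Ev 11: PC=4 idx=1 pred=N actual=N -> ctr[1]=0
Ev 12: PC=4 idx=1 pred=N actual=N -> ctr[1]=0
Ev 13: PC=4 idx=1 pred=N actual=T -> ctr[1]=1

Answer: T T T T T T T T T T N N N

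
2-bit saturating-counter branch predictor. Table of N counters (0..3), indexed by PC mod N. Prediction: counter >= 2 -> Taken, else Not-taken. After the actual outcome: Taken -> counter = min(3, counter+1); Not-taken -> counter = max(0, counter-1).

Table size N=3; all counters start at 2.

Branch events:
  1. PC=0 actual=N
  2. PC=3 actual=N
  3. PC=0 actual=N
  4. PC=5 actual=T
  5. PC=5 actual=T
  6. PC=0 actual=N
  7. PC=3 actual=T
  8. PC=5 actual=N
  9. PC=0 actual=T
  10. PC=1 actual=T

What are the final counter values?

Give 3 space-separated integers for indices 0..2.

Answer: 2 3 2

Derivation:
Ev 1: PC=0 idx=0 pred=T actual=N -> ctr[0]=1
Ev 2: PC=3 idx=0 pred=N actual=N -> ctr[0]=0
Ev 3: PC=0 idx=0 pred=N actual=N -> ctr[0]=0
Ev 4: PC=5 idx=2 pred=T actual=T -> ctr[2]=3
Ev 5: PC=5 idx=2 pred=T actual=T -> ctr[2]=3
Ev 6: PC=0 idx=0 pred=N actual=N -> ctr[0]=0
Ev 7: PC=3 idx=0 pred=N actual=T -> ctr[0]=1
Ev 8: PC=5 idx=2 pred=T actual=N -> ctr[2]=2
Ev 9: PC=0 idx=0 pred=N actual=T -> ctr[0]=2
Ev 10: PC=1 idx=1 pred=T actual=T -> ctr[1]=3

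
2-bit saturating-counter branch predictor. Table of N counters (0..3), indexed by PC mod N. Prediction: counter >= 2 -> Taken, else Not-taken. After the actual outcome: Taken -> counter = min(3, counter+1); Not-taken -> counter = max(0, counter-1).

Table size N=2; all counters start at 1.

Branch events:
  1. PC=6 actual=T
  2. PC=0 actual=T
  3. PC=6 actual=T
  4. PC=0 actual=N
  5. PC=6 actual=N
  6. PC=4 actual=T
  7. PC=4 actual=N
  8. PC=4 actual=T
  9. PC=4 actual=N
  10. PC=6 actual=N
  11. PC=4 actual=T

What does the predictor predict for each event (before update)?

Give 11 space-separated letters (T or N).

Answer: N T T T T N T N T N N

Derivation:
Ev 1: PC=6 idx=0 pred=N actual=T -> ctr[0]=2
Ev 2: PC=0 idx=0 pred=T actual=T -> ctr[0]=3
Ev 3: PC=6 idx=0 pred=T actual=T -> ctr[0]=3
Ev 4: PC=0 idx=0 pred=T actual=N -> ctr[0]=2
Ev 5: PC=6 idx=0 pred=T actual=N -> ctr[0]=1
Ev 6: PC=4 idx=0 pred=N actual=T -> ctr[0]=2
Ev 7: PC=4 idx=0 pred=T actual=N -> ctr[0]=1
Ev 8: PC=4 idx=0 pred=N actual=T -> ctr[0]=2
Ev 9: PC=4 idx=0 pred=T actual=N -> ctr[0]=1
Ev 10: PC=6 idx=0 pred=N actual=N -> ctr[0]=0
Ev 11: PC=4 idx=0 pred=N actual=T -> ctr[0]=1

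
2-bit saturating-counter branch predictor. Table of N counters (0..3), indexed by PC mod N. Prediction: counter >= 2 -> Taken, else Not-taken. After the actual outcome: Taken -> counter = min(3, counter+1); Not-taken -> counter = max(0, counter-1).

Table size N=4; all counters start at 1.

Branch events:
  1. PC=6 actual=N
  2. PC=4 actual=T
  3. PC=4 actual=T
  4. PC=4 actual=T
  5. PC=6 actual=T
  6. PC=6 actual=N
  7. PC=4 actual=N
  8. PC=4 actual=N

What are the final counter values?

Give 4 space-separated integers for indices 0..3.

Answer: 1 1 0 1

Derivation:
Ev 1: PC=6 idx=2 pred=N actual=N -> ctr[2]=0
Ev 2: PC=4 idx=0 pred=N actual=T -> ctr[0]=2
Ev 3: PC=4 idx=0 pred=T actual=T -> ctr[0]=3
Ev 4: PC=4 idx=0 pred=T actual=T -> ctr[0]=3
Ev 5: PC=6 idx=2 pred=N actual=T -> ctr[2]=1
Ev 6: PC=6 idx=2 pred=N actual=N -> ctr[2]=0
Ev 7: PC=4 idx=0 pred=T actual=N -> ctr[0]=2
Ev 8: PC=4 idx=0 pred=T actual=N -> ctr[0]=1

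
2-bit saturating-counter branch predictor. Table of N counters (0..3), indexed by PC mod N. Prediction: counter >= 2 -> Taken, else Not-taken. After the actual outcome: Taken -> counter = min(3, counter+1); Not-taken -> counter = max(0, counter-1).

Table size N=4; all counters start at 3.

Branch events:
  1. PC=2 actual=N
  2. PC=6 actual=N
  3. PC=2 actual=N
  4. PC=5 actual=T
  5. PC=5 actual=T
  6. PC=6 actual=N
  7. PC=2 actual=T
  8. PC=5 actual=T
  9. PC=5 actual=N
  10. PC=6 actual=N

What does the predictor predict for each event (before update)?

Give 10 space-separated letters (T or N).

Answer: T T N T T N N T T N

Derivation:
Ev 1: PC=2 idx=2 pred=T actual=N -> ctr[2]=2
Ev 2: PC=6 idx=2 pred=T actual=N -> ctr[2]=1
Ev 3: PC=2 idx=2 pred=N actual=N -> ctr[2]=0
Ev 4: PC=5 idx=1 pred=T actual=T -> ctr[1]=3
Ev 5: PC=5 idx=1 pred=T actual=T -> ctr[1]=3
Ev 6: PC=6 idx=2 pred=N actual=N -> ctr[2]=0
Ev 7: PC=2 idx=2 pred=N actual=T -> ctr[2]=1
Ev 8: PC=5 idx=1 pred=T actual=T -> ctr[1]=3
Ev 9: PC=5 idx=1 pred=T actual=N -> ctr[1]=2
Ev 10: PC=6 idx=2 pred=N actual=N -> ctr[2]=0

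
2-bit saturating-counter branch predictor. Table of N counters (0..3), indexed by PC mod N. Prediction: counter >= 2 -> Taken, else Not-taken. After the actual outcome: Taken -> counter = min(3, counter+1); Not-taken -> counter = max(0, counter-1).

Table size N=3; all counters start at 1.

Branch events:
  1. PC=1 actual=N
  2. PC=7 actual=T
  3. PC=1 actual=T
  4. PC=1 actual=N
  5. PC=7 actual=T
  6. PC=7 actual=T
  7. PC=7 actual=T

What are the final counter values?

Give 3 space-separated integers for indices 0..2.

Ev 1: PC=1 idx=1 pred=N actual=N -> ctr[1]=0
Ev 2: PC=7 idx=1 pred=N actual=T -> ctr[1]=1
Ev 3: PC=1 idx=1 pred=N actual=T -> ctr[1]=2
Ev 4: PC=1 idx=1 pred=T actual=N -> ctr[1]=1
Ev 5: PC=7 idx=1 pred=N actual=T -> ctr[1]=2
Ev 6: PC=7 idx=1 pred=T actual=T -> ctr[1]=3
Ev 7: PC=7 idx=1 pred=T actual=T -> ctr[1]=3

Answer: 1 3 1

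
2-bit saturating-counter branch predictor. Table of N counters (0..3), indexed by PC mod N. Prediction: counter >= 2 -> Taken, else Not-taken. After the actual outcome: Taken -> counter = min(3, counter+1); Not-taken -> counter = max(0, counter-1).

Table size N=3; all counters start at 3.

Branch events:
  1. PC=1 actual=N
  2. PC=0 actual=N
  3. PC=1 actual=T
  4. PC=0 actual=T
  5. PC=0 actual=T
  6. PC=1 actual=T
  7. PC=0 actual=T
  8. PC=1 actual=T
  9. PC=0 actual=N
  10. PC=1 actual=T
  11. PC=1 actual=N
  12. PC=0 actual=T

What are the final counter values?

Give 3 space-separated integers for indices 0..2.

Answer: 3 2 3

Derivation:
Ev 1: PC=1 idx=1 pred=T actual=N -> ctr[1]=2
Ev 2: PC=0 idx=0 pred=T actual=N -> ctr[0]=2
Ev 3: PC=1 idx=1 pred=T actual=T -> ctr[1]=3
Ev 4: PC=0 idx=0 pred=T actual=T -> ctr[0]=3
Ev 5: PC=0 idx=0 pred=T actual=T -> ctr[0]=3
Ev 6: PC=1 idx=1 pred=T actual=T -> ctr[1]=3
Ev 7: PC=0 idx=0 pred=T actual=T -> ctr[0]=3
Ev 8: PC=1 idx=1 pred=T actual=T -> ctr[1]=3
Ev 9: PC=0 idx=0 pred=T actual=N -> ctr[0]=2
Ev 10: PC=1 idx=1 pred=T actual=T -> ctr[1]=3
Ev 11: PC=1 idx=1 pred=T actual=N -> ctr[1]=2
Ev 12: PC=0 idx=0 pred=T actual=T -> ctr[0]=3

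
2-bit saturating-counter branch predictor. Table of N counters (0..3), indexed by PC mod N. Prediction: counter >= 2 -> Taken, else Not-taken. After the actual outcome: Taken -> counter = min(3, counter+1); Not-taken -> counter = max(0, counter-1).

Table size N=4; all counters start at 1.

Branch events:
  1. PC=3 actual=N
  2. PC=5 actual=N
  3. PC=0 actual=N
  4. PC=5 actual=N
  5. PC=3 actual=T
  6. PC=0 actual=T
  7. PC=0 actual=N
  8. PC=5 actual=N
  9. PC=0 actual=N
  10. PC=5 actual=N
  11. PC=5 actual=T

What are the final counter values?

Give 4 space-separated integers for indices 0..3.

Answer: 0 1 1 1

Derivation:
Ev 1: PC=3 idx=3 pred=N actual=N -> ctr[3]=0
Ev 2: PC=5 idx=1 pred=N actual=N -> ctr[1]=0
Ev 3: PC=0 idx=0 pred=N actual=N -> ctr[0]=0
Ev 4: PC=5 idx=1 pred=N actual=N -> ctr[1]=0
Ev 5: PC=3 idx=3 pred=N actual=T -> ctr[3]=1
Ev 6: PC=0 idx=0 pred=N actual=T -> ctr[0]=1
Ev 7: PC=0 idx=0 pred=N actual=N -> ctr[0]=0
Ev 8: PC=5 idx=1 pred=N actual=N -> ctr[1]=0
Ev 9: PC=0 idx=0 pred=N actual=N -> ctr[0]=0
Ev 10: PC=5 idx=1 pred=N actual=N -> ctr[1]=0
Ev 11: PC=5 idx=1 pred=N actual=T -> ctr[1]=1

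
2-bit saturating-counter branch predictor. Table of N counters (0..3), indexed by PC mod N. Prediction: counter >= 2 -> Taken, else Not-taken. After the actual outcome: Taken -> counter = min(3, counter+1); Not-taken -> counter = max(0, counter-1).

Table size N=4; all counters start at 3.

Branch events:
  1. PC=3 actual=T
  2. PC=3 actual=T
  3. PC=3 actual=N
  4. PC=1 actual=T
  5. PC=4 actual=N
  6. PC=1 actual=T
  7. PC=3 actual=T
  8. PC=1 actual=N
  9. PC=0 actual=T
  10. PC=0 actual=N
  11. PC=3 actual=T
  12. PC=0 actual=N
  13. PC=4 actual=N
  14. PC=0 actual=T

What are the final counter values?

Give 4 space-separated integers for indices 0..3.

Ev 1: PC=3 idx=3 pred=T actual=T -> ctr[3]=3
Ev 2: PC=3 idx=3 pred=T actual=T -> ctr[3]=3
Ev 3: PC=3 idx=3 pred=T actual=N -> ctr[3]=2
Ev 4: PC=1 idx=1 pred=T actual=T -> ctr[1]=3
Ev 5: PC=4 idx=0 pred=T actual=N -> ctr[0]=2
Ev 6: PC=1 idx=1 pred=T actual=T -> ctr[1]=3
Ev 7: PC=3 idx=3 pred=T actual=T -> ctr[3]=3
Ev 8: PC=1 idx=1 pred=T actual=N -> ctr[1]=2
Ev 9: PC=0 idx=0 pred=T actual=T -> ctr[0]=3
Ev 10: PC=0 idx=0 pred=T actual=N -> ctr[0]=2
Ev 11: PC=3 idx=3 pred=T actual=T -> ctr[3]=3
Ev 12: PC=0 idx=0 pred=T actual=N -> ctr[0]=1
Ev 13: PC=4 idx=0 pred=N actual=N -> ctr[0]=0
Ev 14: PC=0 idx=0 pred=N actual=T -> ctr[0]=1

Answer: 1 2 3 3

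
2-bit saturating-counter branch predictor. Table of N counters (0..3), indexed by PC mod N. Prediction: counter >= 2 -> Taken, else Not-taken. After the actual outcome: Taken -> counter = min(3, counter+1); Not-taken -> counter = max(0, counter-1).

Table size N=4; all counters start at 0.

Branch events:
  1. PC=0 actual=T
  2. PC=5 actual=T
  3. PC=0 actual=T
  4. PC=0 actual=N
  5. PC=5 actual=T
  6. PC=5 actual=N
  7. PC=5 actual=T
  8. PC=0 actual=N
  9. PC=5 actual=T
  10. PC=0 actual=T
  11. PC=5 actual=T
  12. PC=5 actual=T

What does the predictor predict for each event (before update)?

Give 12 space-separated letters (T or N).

Answer: N N N T N T N N T N T T

Derivation:
Ev 1: PC=0 idx=0 pred=N actual=T -> ctr[0]=1
Ev 2: PC=5 idx=1 pred=N actual=T -> ctr[1]=1
Ev 3: PC=0 idx=0 pred=N actual=T -> ctr[0]=2
Ev 4: PC=0 idx=0 pred=T actual=N -> ctr[0]=1
Ev 5: PC=5 idx=1 pred=N actual=T -> ctr[1]=2
Ev 6: PC=5 idx=1 pred=T actual=N -> ctr[1]=1
Ev 7: PC=5 idx=1 pred=N actual=T -> ctr[1]=2
Ev 8: PC=0 idx=0 pred=N actual=N -> ctr[0]=0
Ev 9: PC=5 idx=1 pred=T actual=T -> ctr[1]=3
Ev 10: PC=0 idx=0 pred=N actual=T -> ctr[0]=1
Ev 11: PC=5 idx=1 pred=T actual=T -> ctr[1]=3
Ev 12: PC=5 idx=1 pred=T actual=T -> ctr[1]=3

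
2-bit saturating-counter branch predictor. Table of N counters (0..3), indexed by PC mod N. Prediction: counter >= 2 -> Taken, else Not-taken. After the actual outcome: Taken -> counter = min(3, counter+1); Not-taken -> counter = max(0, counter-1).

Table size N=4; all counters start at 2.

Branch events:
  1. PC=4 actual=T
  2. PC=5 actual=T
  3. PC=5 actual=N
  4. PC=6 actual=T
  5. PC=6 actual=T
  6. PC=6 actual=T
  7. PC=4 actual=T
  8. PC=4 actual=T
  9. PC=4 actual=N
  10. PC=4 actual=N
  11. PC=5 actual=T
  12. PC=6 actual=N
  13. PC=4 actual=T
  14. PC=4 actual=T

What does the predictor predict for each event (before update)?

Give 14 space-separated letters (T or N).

Answer: T T T T T T T T T T T T N T

Derivation:
Ev 1: PC=4 idx=0 pred=T actual=T -> ctr[0]=3
Ev 2: PC=5 idx=1 pred=T actual=T -> ctr[1]=3
Ev 3: PC=5 idx=1 pred=T actual=N -> ctr[1]=2
Ev 4: PC=6 idx=2 pred=T actual=T -> ctr[2]=3
Ev 5: PC=6 idx=2 pred=T actual=T -> ctr[2]=3
Ev 6: PC=6 idx=2 pred=T actual=T -> ctr[2]=3
Ev 7: PC=4 idx=0 pred=T actual=T -> ctr[0]=3
Ev 8: PC=4 idx=0 pred=T actual=T -> ctr[0]=3
Ev 9: PC=4 idx=0 pred=T actual=N -> ctr[0]=2
Ev 10: PC=4 idx=0 pred=T actual=N -> ctr[0]=1
Ev 11: PC=5 idx=1 pred=T actual=T -> ctr[1]=3
Ev 12: PC=6 idx=2 pred=T actual=N -> ctr[2]=2
Ev 13: PC=4 idx=0 pred=N actual=T -> ctr[0]=2
Ev 14: PC=4 idx=0 pred=T actual=T -> ctr[0]=3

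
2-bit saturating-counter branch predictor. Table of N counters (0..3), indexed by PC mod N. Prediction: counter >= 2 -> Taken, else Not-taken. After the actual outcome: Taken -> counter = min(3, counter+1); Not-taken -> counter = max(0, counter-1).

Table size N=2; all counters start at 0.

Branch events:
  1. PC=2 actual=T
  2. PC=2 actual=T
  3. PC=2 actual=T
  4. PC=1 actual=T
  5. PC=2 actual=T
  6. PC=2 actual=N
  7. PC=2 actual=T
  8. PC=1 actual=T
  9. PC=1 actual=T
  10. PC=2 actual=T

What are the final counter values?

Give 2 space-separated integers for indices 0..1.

Answer: 3 3

Derivation:
Ev 1: PC=2 idx=0 pred=N actual=T -> ctr[0]=1
Ev 2: PC=2 idx=0 pred=N actual=T -> ctr[0]=2
Ev 3: PC=2 idx=0 pred=T actual=T -> ctr[0]=3
Ev 4: PC=1 idx=1 pred=N actual=T -> ctr[1]=1
Ev 5: PC=2 idx=0 pred=T actual=T -> ctr[0]=3
Ev 6: PC=2 idx=0 pred=T actual=N -> ctr[0]=2
Ev 7: PC=2 idx=0 pred=T actual=T -> ctr[0]=3
Ev 8: PC=1 idx=1 pred=N actual=T -> ctr[1]=2
Ev 9: PC=1 idx=1 pred=T actual=T -> ctr[1]=3
Ev 10: PC=2 idx=0 pred=T actual=T -> ctr[0]=3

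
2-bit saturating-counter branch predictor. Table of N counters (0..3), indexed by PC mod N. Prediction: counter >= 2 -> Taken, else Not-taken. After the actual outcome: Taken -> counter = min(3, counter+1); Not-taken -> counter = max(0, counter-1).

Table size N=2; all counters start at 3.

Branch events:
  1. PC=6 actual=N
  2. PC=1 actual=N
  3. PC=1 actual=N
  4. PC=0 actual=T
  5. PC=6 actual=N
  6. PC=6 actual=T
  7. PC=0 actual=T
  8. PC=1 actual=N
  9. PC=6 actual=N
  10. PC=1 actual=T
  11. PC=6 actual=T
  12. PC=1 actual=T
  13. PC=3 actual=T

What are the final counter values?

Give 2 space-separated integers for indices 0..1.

Answer: 3 3

Derivation:
Ev 1: PC=6 idx=0 pred=T actual=N -> ctr[0]=2
Ev 2: PC=1 idx=1 pred=T actual=N -> ctr[1]=2
Ev 3: PC=1 idx=1 pred=T actual=N -> ctr[1]=1
Ev 4: PC=0 idx=0 pred=T actual=T -> ctr[0]=3
Ev 5: PC=6 idx=0 pred=T actual=N -> ctr[0]=2
Ev 6: PC=6 idx=0 pred=T actual=T -> ctr[0]=3
Ev 7: PC=0 idx=0 pred=T actual=T -> ctr[0]=3
Ev 8: PC=1 idx=1 pred=N actual=N -> ctr[1]=0
Ev 9: PC=6 idx=0 pred=T actual=N -> ctr[0]=2
Ev 10: PC=1 idx=1 pred=N actual=T -> ctr[1]=1
Ev 11: PC=6 idx=0 pred=T actual=T -> ctr[0]=3
Ev 12: PC=1 idx=1 pred=N actual=T -> ctr[1]=2
Ev 13: PC=3 idx=1 pred=T actual=T -> ctr[1]=3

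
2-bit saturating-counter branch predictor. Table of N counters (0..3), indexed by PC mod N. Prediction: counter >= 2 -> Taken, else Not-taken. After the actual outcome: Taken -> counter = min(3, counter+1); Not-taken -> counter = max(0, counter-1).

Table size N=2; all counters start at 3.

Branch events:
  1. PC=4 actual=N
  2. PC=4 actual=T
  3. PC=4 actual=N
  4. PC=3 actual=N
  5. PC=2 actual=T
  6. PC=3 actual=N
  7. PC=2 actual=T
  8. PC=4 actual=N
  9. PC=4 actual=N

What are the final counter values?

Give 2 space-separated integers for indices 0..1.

Answer: 1 1

Derivation:
Ev 1: PC=4 idx=0 pred=T actual=N -> ctr[0]=2
Ev 2: PC=4 idx=0 pred=T actual=T -> ctr[0]=3
Ev 3: PC=4 idx=0 pred=T actual=N -> ctr[0]=2
Ev 4: PC=3 idx=1 pred=T actual=N -> ctr[1]=2
Ev 5: PC=2 idx=0 pred=T actual=T -> ctr[0]=3
Ev 6: PC=3 idx=1 pred=T actual=N -> ctr[1]=1
Ev 7: PC=2 idx=0 pred=T actual=T -> ctr[0]=3
Ev 8: PC=4 idx=0 pred=T actual=N -> ctr[0]=2
Ev 9: PC=4 idx=0 pred=T actual=N -> ctr[0]=1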